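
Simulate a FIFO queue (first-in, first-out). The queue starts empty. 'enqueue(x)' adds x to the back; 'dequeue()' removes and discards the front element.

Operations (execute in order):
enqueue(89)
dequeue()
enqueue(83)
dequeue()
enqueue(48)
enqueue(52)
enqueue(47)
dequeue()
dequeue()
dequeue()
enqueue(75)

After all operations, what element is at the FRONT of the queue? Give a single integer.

Answer: 75

Derivation:
enqueue(89): queue = [89]
dequeue(): queue = []
enqueue(83): queue = [83]
dequeue(): queue = []
enqueue(48): queue = [48]
enqueue(52): queue = [48, 52]
enqueue(47): queue = [48, 52, 47]
dequeue(): queue = [52, 47]
dequeue(): queue = [47]
dequeue(): queue = []
enqueue(75): queue = [75]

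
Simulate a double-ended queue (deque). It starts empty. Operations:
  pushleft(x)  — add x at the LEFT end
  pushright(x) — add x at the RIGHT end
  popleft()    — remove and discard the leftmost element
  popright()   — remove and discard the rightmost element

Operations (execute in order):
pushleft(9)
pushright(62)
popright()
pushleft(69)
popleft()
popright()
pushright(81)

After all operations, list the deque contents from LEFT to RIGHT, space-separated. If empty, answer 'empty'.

Answer: 81

Derivation:
pushleft(9): [9]
pushright(62): [9, 62]
popright(): [9]
pushleft(69): [69, 9]
popleft(): [9]
popright(): []
pushright(81): [81]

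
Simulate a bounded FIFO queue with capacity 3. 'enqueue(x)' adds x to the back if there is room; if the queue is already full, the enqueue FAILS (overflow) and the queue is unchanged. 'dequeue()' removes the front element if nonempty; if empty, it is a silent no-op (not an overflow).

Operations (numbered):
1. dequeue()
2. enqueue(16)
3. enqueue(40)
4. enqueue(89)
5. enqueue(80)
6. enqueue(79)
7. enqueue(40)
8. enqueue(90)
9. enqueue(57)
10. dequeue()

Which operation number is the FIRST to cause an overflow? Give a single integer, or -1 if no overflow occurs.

Answer: 5

Derivation:
1. dequeue(): empty, no-op, size=0
2. enqueue(16): size=1
3. enqueue(40): size=2
4. enqueue(89): size=3
5. enqueue(80): size=3=cap → OVERFLOW (fail)
6. enqueue(79): size=3=cap → OVERFLOW (fail)
7. enqueue(40): size=3=cap → OVERFLOW (fail)
8. enqueue(90): size=3=cap → OVERFLOW (fail)
9. enqueue(57): size=3=cap → OVERFLOW (fail)
10. dequeue(): size=2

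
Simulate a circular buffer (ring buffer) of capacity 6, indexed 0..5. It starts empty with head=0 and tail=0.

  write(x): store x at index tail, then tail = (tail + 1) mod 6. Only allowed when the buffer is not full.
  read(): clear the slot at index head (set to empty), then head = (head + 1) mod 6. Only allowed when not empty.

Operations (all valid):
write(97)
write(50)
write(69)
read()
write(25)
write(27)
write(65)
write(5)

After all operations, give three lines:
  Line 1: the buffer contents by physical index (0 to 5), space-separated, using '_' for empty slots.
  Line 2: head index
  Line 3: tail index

write(97): buf=[97 _ _ _ _ _], head=0, tail=1, size=1
write(50): buf=[97 50 _ _ _ _], head=0, tail=2, size=2
write(69): buf=[97 50 69 _ _ _], head=0, tail=3, size=3
read(): buf=[_ 50 69 _ _ _], head=1, tail=3, size=2
write(25): buf=[_ 50 69 25 _ _], head=1, tail=4, size=3
write(27): buf=[_ 50 69 25 27 _], head=1, tail=5, size=4
write(65): buf=[_ 50 69 25 27 65], head=1, tail=0, size=5
write(5): buf=[5 50 69 25 27 65], head=1, tail=1, size=6

Answer: 5 50 69 25 27 65
1
1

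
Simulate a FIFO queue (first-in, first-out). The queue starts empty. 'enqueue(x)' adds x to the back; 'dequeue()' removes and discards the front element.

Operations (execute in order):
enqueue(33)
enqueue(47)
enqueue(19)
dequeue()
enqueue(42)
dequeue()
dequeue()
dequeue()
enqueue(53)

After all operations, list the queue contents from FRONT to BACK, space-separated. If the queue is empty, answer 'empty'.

enqueue(33): [33]
enqueue(47): [33, 47]
enqueue(19): [33, 47, 19]
dequeue(): [47, 19]
enqueue(42): [47, 19, 42]
dequeue(): [19, 42]
dequeue(): [42]
dequeue(): []
enqueue(53): [53]

Answer: 53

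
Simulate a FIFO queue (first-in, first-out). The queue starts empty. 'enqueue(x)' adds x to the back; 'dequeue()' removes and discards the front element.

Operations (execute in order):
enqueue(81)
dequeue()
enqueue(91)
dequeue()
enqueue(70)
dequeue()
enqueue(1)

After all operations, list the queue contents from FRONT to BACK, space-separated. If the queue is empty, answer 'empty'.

Answer: 1

Derivation:
enqueue(81): [81]
dequeue(): []
enqueue(91): [91]
dequeue(): []
enqueue(70): [70]
dequeue(): []
enqueue(1): [1]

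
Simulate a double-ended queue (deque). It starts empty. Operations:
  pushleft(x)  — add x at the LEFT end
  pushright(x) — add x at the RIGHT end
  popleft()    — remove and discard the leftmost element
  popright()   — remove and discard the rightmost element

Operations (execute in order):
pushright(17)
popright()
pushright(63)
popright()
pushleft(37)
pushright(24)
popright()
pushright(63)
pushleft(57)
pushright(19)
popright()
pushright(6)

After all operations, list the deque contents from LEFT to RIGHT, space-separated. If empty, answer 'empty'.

Answer: 57 37 63 6

Derivation:
pushright(17): [17]
popright(): []
pushright(63): [63]
popright(): []
pushleft(37): [37]
pushright(24): [37, 24]
popright(): [37]
pushright(63): [37, 63]
pushleft(57): [57, 37, 63]
pushright(19): [57, 37, 63, 19]
popright(): [57, 37, 63]
pushright(6): [57, 37, 63, 6]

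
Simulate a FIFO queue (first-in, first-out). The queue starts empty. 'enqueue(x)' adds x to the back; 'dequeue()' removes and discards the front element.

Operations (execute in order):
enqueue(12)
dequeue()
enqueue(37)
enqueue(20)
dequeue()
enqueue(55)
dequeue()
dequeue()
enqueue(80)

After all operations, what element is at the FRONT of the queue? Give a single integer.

enqueue(12): queue = [12]
dequeue(): queue = []
enqueue(37): queue = [37]
enqueue(20): queue = [37, 20]
dequeue(): queue = [20]
enqueue(55): queue = [20, 55]
dequeue(): queue = [55]
dequeue(): queue = []
enqueue(80): queue = [80]

Answer: 80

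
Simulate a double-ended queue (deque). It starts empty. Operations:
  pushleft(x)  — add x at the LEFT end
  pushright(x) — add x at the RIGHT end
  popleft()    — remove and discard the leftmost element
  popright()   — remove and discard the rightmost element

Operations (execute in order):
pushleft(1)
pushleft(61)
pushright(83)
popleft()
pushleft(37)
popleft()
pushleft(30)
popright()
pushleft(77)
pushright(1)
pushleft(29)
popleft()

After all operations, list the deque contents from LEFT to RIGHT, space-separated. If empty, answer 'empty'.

Answer: 77 30 1 1

Derivation:
pushleft(1): [1]
pushleft(61): [61, 1]
pushright(83): [61, 1, 83]
popleft(): [1, 83]
pushleft(37): [37, 1, 83]
popleft(): [1, 83]
pushleft(30): [30, 1, 83]
popright(): [30, 1]
pushleft(77): [77, 30, 1]
pushright(1): [77, 30, 1, 1]
pushleft(29): [29, 77, 30, 1, 1]
popleft(): [77, 30, 1, 1]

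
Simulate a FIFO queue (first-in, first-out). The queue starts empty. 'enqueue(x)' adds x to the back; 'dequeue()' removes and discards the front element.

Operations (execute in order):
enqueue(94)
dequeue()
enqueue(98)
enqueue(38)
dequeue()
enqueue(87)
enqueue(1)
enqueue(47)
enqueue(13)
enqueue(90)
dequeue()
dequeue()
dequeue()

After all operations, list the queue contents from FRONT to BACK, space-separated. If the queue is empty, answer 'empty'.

Answer: 47 13 90

Derivation:
enqueue(94): [94]
dequeue(): []
enqueue(98): [98]
enqueue(38): [98, 38]
dequeue(): [38]
enqueue(87): [38, 87]
enqueue(1): [38, 87, 1]
enqueue(47): [38, 87, 1, 47]
enqueue(13): [38, 87, 1, 47, 13]
enqueue(90): [38, 87, 1, 47, 13, 90]
dequeue(): [87, 1, 47, 13, 90]
dequeue(): [1, 47, 13, 90]
dequeue(): [47, 13, 90]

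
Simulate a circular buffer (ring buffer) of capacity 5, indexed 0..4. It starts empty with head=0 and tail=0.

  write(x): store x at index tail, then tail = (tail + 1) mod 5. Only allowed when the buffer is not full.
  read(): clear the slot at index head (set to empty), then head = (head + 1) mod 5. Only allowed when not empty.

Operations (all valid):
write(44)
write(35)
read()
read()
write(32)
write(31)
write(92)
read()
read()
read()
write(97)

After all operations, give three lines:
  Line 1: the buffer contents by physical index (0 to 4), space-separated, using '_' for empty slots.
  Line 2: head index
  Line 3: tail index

Answer: 97 _ _ _ _
0
1

Derivation:
write(44): buf=[44 _ _ _ _], head=0, tail=1, size=1
write(35): buf=[44 35 _ _ _], head=0, tail=2, size=2
read(): buf=[_ 35 _ _ _], head=1, tail=2, size=1
read(): buf=[_ _ _ _ _], head=2, tail=2, size=0
write(32): buf=[_ _ 32 _ _], head=2, tail=3, size=1
write(31): buf=[_ _ 32 31 _], head=2, tail=4, size=2
write(92): buf=[_ _ 32 31 92], head=2, tail=0, size=3
read(): buf=[_ _ _ 31 92], head=3, tail=0, size=2
read(): buf=[_ _ _ _ 92], head=4, tail=0, size=1
read(): buf=[_ _ _ _ _], head=0, tail=0, size=0
write(97): buf=[97 _ _ _ _], head=0, tail=1, size=1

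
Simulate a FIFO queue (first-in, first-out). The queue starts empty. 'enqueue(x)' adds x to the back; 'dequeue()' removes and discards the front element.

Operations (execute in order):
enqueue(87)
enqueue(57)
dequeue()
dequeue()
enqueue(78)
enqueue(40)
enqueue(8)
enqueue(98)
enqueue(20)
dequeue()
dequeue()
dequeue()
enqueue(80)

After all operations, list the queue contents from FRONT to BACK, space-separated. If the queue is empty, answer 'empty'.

Answer: 98 20 80

Derivation:
enqueue(87): [87]
enqueue(57): [87, 57]
dequeue(): [57]
dequeue(): []
enqueue(78): [78]
enqueue(40): [78, 40]
enqueue(8): [78, 40, 8]
enqueue(98): [78, 40, 8, 98]
enqueue(20): [78, 40, 8, 98, 20]
dequeue(): [40, 8, 98, 20]
dequeue(): [8, 98, 20]
dequeue(): [98, 20]
enqueue(80): [98, 20, 80]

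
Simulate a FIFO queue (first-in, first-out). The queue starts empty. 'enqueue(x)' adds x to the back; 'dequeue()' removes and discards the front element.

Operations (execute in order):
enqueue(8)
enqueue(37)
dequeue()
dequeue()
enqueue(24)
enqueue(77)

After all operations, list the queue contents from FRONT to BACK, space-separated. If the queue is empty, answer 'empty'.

Answer: 24 77

Derivation:
enqueue(8): [8]
enqueue(37): [8, 37]
dequeue(): [37]
dequeue(): []
enqueue(24): [24]
enqueue(77): [24, 77]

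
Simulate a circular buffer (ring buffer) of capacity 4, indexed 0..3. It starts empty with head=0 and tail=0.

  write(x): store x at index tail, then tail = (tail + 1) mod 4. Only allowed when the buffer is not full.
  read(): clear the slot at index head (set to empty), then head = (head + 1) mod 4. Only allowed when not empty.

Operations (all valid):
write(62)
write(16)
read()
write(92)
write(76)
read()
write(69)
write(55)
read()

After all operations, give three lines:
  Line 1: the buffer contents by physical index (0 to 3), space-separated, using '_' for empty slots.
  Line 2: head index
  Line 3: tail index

write(62): buf=[62 _ _ _], head=0, tail=1, size=1
write(16): buf=[62 16 _ _], head=0, tail=2, size=2
read(): buf=[_ 16 _ _], head=1, tail=2, size=1
write(92): buf=[_ 16 92 _], head=1, tail=3, size=2
write(76): buf=[_ 16 92 76], head=1, tail=0, size=3
read(): buf=[_ _ 92 76], head=2, tail=0, size=2
write(69): buf=[69 _ 92 76], head=2, tail=1, size=3
write(55): buf=[69 55 92 76], head=2, tail=2, size=4
read(): buf=[69 55 _ 76], head=3, tail=2, size=3

Answer: 69 55 _ 76
3
2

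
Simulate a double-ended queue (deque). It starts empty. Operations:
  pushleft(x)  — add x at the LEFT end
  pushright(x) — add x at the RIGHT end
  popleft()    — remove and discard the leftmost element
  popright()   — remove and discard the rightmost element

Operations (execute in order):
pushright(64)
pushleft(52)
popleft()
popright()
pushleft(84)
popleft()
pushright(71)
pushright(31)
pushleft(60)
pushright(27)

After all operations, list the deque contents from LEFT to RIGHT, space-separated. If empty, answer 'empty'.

Answer: 60 71 31 27

Derivation:
pushright(64): [64]
pushleft(52): [52, 64]
popleft(): [64]
popright(): []
pushleft(84): [84]
popleft(): []
pushright(71): [71]
pushright(31): [71, 31]
pushleft(60): [60, 71, 31]
pushright(27): [60, 71, 31, 27]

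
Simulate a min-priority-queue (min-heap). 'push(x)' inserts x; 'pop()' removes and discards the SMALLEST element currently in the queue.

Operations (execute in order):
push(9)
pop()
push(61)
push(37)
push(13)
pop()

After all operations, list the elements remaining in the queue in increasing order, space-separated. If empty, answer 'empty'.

Answer: 37 61

Derivation:
push(9): heap contents = [9]
pop() → 9: heap contents = []
push(61): heap contents = [61]
push(37): heap contents = [37, 61]
push(13): heap contents = [13, 37, 61]
pop() → 13: heap contents = [37, 61]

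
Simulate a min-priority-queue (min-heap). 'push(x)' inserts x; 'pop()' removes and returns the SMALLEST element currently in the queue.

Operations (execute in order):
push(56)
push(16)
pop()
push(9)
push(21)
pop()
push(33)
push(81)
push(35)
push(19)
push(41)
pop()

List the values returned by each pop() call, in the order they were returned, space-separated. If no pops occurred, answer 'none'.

Answer: 16 9 19

Derivation:
push(56): heap contents = [56]
push(16): heap contents = [16, 56]
pop() → 16: heap contents = [56]
push(9): heap contents = [9, 56]
push(21): heap contents = [9, 21, 56]
pop() → 9: heap contents = [21, 56]
push(33): heap contents = [21, 33, 56]
push(81): heap contents = [21, 33, 56, 81]
push(35): heap contents = [21, 33, 35, 56, 81]
push(19): heap contents = [19, 21, 33, 35, 56, 81]
push(41): heap contents = [19, 21, 33, 35, 41, 56, 81]
pop() → 19: heap contents = [21, 33, 35, 41, 56, 81]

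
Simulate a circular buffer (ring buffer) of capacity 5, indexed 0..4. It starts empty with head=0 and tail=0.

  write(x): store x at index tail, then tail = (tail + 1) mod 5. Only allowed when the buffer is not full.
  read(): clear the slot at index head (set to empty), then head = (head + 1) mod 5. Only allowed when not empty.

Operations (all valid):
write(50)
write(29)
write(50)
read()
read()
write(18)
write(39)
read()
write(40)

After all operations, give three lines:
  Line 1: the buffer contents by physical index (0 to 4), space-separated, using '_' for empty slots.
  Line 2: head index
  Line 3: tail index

Answer: 40 _ _ 18 39
3
1

Derivation:
write(50): buf=[50 _ _ _ _], head=0, tail=1, size=1
write(29): buf=[50 29 _ _ _], head=0, tail=2, size=2
write(50): buf=[50 29 50 _ _], head=0, tail=3, size=3
read(): buf=[_ 29 50 _ _], head=1, tail=3, size=2
read(): buf=[_ _ 50 _ _], head=2, tail=3, size=1
write(18): buf=[_ _ 50 18 _], head=2, tail=4, size=2
write(39): buf=[_ _ 50 18 39], head=2, tail=0, size=3
read(): buf=[_ _ _ 18 39], head=3, tail=0, size=2
write(40): buf=[40 _ _ 18 39], head=3, tail=1, size=3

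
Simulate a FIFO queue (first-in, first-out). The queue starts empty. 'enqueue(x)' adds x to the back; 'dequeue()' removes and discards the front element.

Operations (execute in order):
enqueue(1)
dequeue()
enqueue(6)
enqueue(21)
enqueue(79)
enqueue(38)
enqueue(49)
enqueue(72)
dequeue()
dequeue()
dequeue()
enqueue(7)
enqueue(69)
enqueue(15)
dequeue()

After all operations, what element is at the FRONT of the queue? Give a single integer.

enqueue(1): queue = [1]
dequeue(): queue = []
enqueue(6): queue = [6]
enqueue(21): queue = [6, 21]
enqueue(79): queue = [6, 21, 79]
enqueue(38): queue = [6, 21, 79, 38]
enqueue(49): queue = [6, 21, 79, 38, 49]
enqueue(72): queue = [6, 21, 79, 38, 49, 72]
dequeue(): queue = [21, 79, 38, 49, 72]
dequeue(): queue = [79, 38, 49, 72]
dequeue(): queue = [38, 49, 72]
enqueue(7): queue = [38, 49, 72, 7]
enqueue(69): queue = [38, 49, 72, 7, 69]
enqueue(15): queue = [38, 49, 72, 7, 69, 15]
dequeue(): queue = [49, 72, 7, 69, 15]

Answer: 49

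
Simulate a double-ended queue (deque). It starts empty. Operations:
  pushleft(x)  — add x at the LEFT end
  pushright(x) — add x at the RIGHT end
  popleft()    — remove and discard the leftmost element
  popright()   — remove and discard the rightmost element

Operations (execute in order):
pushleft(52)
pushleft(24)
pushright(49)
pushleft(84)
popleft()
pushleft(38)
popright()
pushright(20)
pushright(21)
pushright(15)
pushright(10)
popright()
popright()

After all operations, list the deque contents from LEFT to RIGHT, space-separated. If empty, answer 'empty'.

pushleft(52): [52]
pushleft(24): [24, 52]
pushright(49): [24, 52, 49]
pushleft(84): [84, 24, 52, 49]
popleft(): [24, 52, 49]
pushleft(38): [38, 24, 52, 49]
popright(): [38, 24, 52]
pushright(20): [38, 24, 52, 20]
pushright(21): [38, 24, 52, 20, 21]
pushright(15): [38, 24, 52, 20, 21, 15]
pushright(10): [38, 24, 52, 20, 21, 15, 10]
popright(): [38, 24, 52, 20, 21, 15]
popright(): [38, 24, 52, 20, 21]

Answer: 38 24 52 20 21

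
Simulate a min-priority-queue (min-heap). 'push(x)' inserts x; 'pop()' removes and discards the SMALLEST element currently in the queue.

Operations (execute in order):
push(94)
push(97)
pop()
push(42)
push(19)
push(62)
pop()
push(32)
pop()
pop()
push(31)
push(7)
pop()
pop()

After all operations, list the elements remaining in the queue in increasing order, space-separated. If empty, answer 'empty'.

Answer: 62 97

Derivation:
push(94): heap contents = [94]
push(97): heap contents = [94, 97]
pop() → 94: heap contents = [97]
push(42): heap contents = [42, 97]
push(19): heap contents = [19, 42, 97]
push(62): heap contents = [19, 42, 62, 97]
pop() → 19: heap contents = [42, 62, 97]
push(32): heap contents = [32, 42, 62, 97]
pop() → 32: heap contents = [42, 62, 97]
pop() → 42: heap contents = [62, 97]
push(31): heap contents = [31, 62, 97]
push(7): heap contents = [7, 31, 62, 97]
pop() → 7: heap contents = [31, 62, 97]
pop() → 31: heap contents = [62, 97]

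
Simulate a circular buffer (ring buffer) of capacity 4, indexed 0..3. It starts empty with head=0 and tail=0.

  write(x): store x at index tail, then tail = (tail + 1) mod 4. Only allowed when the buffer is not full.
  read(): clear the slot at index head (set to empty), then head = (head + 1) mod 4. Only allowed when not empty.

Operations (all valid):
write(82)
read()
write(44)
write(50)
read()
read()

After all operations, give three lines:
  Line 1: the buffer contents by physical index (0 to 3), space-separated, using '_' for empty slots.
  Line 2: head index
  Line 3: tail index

write(82): buf=[82 _ _ _], head=0, tail=1, size=1
read(): buf=[_ _ _ _], head=1, tail=1, size=0
write(44): buf=[_ 44 _ _], head=1, tail=2, size=1
write(50): buf=[_ 44 50 _], head=1, tail=3, size=2
read(): buf=[_ _ 50 _], head=2, tail=3, size=1
read(): buf=[_ _ _ _], head=3, tail=3, size=0

Answer: _ _ _ _
3
3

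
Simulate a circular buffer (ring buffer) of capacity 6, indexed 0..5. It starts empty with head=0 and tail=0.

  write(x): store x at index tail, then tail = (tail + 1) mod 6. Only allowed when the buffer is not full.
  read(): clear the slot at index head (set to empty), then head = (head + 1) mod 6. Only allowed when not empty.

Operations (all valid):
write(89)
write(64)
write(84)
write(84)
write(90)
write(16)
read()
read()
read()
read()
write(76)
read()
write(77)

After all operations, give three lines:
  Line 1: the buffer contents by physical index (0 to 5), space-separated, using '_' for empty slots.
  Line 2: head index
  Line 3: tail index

write(89): buf=[89 _ _ _ _ _], head=0, tail=1, size=1
write(64): buf=[89 64 _ _ _ _], head=0, tail=2, size=2
write(84): buf=[89 64 84 _ _ _], head=0, tail=3, size=3
write(84): buf=[89 64 84 84 _ _], head=0, tail=4, size=4
write(90): buf=[89 64 84 84 90 _], head=0, tail=5, size=5
write(16): buf=[89 64 84 84 90 16], head=0, tail=0, size=6
read(): buf=[_ 64 84 84 90 16], head=1, tail=0, size=5
read(): buf=[_ _ 84 84 90 16], head=2, tail=0, size=4
read(): buf=[_ _ _ 84 90 16], head=3, tail=0, size=3
read(): buf=[_ _ _ _ 90 16], head=4, tail=0, size=2
write(76): buf=[76 _ _ _ 90 16], head=4, tail=1, size=3
read(): buf=[76 _ _ _ _ 16], head=5, tail=1, size=2
write(77): buf=[76 77 _ _ _ 16], head=5, tail=2, size=3

Answer: 76 77 _ _ _ 16
5
2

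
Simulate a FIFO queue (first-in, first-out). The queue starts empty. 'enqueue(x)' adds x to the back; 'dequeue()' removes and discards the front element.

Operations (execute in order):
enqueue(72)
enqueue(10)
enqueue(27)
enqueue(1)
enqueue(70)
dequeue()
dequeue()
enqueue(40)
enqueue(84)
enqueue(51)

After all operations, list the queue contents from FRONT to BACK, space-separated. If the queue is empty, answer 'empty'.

Answer: 27 1 70 40 84 51

Derivation:
enqueue(72): [72]
enqueue(10): [72, 10]
enqueue(27): [72, 10, 27]
enqueue(1): [72, 10, 27, 1]
enqueue(70): [72, 10, 27, 1, 70]
dequeue(): [10, 27, 1, 70]
dequeue(): [27, 1, 70]
enqueue(40): [27, 1, 70, 40]
enqueue(84): [27, 1, 70, 40, 84]
enqueue(51): [27, 1, 70, 40, 84, 51]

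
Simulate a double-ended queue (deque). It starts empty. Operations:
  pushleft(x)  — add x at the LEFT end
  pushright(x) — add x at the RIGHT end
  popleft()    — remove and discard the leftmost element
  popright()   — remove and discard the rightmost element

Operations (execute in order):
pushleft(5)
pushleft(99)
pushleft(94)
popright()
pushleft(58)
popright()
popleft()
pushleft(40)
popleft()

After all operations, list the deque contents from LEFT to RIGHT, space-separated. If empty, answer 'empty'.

pushleft(5): [5]
pushleft(99): [99, 5]
pushleft(94): [94, 99, 5]
popright(): [94, 99]
pushleft(58): [58, 94, 99]
popright(): [58, 94]
popleft(): [94]
pushleft(40): [40, 94]
popleft(): [94]

Answer: 94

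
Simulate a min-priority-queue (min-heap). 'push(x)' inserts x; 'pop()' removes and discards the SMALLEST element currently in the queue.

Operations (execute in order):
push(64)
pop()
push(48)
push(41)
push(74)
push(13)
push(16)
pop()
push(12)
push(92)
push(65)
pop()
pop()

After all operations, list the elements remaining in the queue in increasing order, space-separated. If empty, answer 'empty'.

Answer: 41 48 65 74 92

Derivation:
push(64): heap contents = [64]
pop() → 64: heap contents = []
push(48): heap contents = [48]
push(41): heap contents = [41, 48]
push(74): heap contents = [41, 48, 74]
push(13): heap contents = [13, 41, 48, 74]
push(16): heap contents = [13, 16, 41, 48, 74]
pop() → 13: heap contents = [16, 41, 48, 74]
push(12): heap contents = [12, 16, 41, 48, 74]
push(92): heap contents = [12, 16, 41, 48, 74, 92]
push(65): heap contents = [12, 16, 41, 48, 65, 74, 92]
pop() → 12: heap contents = [16, 41, 48, 65, 74, 92]
pop() → 16: heap contents = [41, 48, 65, 74, 92]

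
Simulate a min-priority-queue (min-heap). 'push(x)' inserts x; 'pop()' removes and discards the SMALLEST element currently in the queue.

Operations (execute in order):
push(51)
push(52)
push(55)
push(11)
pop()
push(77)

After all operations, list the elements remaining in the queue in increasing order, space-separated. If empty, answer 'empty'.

Answer: 51 52 55 77

Derivation:
push(51): heap contents = [51]
push(52): heap contents = [51, 52]
push(55): heap contents = [51, 52, 55]
push(11): heap contents = [11, 51, 52, 55]
pop() → 11: heap contents = [51, 52, 55]
push(77): heap contents = [51, 52, 55, 77]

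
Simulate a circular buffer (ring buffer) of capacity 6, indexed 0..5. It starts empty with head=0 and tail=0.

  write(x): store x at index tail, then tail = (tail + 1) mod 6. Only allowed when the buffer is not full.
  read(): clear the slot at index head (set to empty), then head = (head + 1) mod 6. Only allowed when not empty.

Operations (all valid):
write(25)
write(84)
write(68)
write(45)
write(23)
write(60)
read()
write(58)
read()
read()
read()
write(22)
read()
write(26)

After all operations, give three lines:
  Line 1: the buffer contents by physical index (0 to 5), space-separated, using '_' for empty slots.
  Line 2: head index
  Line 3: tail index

write(25): buf=[25 _ _ _ _ _], head=0, tail=1, size=1
write(84): buf=[25 84 _ _ _ _], head=0, tail=2, size=2
write(68): buf=[25 84 68 _ _ _], head=0, tail=3, size=3
write(45): buf=[25 84 68 45 _ _], head=0, tail=4, size=4
write(23): buf=[25 84 68 45 23 _], head=0, tail=5, size=5
write(60): buf=[25 84 68 45 23 60], head=0, tail=0, size=6
read(): buf=[_ 84 68 45 23 60], head=1, tail=0, size=5
write(58): buf=[58 84 68 45 23 60], head=1, tail=1, size=6
read(): buf=[58 _ 68 45 23 60], head=2, tail=1, size=5
read(): buf=[58 _ _ 45 23 60], head=3, tail=1, size=4
read(): buf=[58 _ _ _ 23 60], head=4, tail=1, size=3
write(22): buf=[58 22 _ _ 23 60], head=4, tail=2, size=4
read(): buf=[58 22 _ _ _ 60], head=5, tail=2, size=3
write(26): buf=[58 22 26 _ _ 60], head=5, tail=3, size=4

Answer: 58 22 26 _ _ 60
5
3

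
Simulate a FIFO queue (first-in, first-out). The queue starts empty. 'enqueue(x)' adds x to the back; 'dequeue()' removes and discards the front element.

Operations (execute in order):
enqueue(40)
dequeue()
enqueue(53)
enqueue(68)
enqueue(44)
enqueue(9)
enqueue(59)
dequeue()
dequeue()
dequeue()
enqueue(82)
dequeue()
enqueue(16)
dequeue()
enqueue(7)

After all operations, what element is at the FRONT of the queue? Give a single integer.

Answer: 82

Derivation:
enqueue(40): queue = [40]
dequeue(): queue = []
enqueue(53): queue = [53]
enqueue(68): queue = [53, 68]
enqueue(44): queue = [53, 68, 44]
enqueue(9): queue = [53, 68, 44, 9]
enqueue(59): queue = [53, 68, 44, 9, 59]
dequeue(): queue = [68, 44, 9, 59]
dequeue(): queue = [44, 9, 59]
dequeue(): queue = [9, 59]
enqueue(82): queue = [9, 59, 82]
dequeue(): queue = [59, 82]
enqueue(16): queue = [59, 82, 16]
dequeue(): queue = [82, 16]
enqueue(7): queue = [82, 16, 7]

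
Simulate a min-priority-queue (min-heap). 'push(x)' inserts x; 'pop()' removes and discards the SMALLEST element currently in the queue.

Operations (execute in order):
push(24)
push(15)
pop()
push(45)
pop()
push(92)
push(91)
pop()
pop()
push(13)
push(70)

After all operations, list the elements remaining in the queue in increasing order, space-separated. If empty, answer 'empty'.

push(24): heap contents = [24]
push(15): heap contents = [15, 24]
pop() → 15: heap contents = [24]
push(45): heap contents = [24, 45]
pop() → 24: heap contents = [45]
push(92): heap contents = [45, 92]
push(91): heap contents = [45, 91, 92]
pop() → 45: heap contents = [91, 92]
pop() → 91: heap contents = [92]
push(13): heap contents = [13, 92]
push(70): heap contents = [13, 70, 92]

Answer: 13 70 92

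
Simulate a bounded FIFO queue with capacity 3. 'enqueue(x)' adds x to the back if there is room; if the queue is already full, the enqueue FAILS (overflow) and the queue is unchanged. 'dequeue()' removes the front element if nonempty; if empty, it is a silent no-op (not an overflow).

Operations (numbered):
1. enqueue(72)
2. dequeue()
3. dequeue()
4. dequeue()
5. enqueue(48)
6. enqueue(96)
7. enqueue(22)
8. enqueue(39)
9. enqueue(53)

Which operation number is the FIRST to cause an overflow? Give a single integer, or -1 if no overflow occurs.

Answer: 8

Derivation:
1. enqueue(72): size=1
2. dequeue(): size=0
3. dequeue(): empty, no-op, size=0
4. dequeue(): empty, no-op, size=0
5. enqueue(48): size=1
6. enqueue(96): size=2
7. enqueue(22): size=3
8. enqueue(39): size=3=cap → OVERFLOW (fail)
9. enqueue(53): size=3=cap → OVERFLOW (fail)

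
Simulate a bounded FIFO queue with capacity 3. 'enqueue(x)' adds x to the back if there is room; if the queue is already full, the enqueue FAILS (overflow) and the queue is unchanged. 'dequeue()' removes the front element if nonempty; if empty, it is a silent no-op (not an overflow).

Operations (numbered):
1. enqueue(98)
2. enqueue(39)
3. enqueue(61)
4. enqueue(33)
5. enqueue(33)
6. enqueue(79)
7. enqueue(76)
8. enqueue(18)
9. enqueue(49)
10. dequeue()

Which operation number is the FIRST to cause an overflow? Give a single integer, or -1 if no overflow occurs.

Answer: 4

Derivation:
1. enqueue(98): size=1
2. enqueue(39): size=2
3. enqueue(61): size=3
4. enqueue(33): size=3=cap → OVERFLOW (fail)
5. enqueue(33): size=3=cap → OVERFLOW (fail)
6. enqueue(79): size=3=cap → OVERFLOW (fail)
7. enqueue(76): size=3=cap → OVERFLOW (fail)
8. enqueue(18): size=3=cap → OVERFLOW (fail)
9. enqueue(49): size=3=cap → OVERFLOW (fail)
10. dequeue(): size=2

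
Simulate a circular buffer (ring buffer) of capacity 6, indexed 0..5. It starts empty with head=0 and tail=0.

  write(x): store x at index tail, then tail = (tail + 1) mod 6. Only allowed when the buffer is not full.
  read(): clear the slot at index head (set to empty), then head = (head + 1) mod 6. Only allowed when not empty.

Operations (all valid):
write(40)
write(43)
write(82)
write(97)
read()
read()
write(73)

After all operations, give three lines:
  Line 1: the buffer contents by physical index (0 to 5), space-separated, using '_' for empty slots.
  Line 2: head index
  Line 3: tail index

write(40): buf=[40 _ _ _ _ _], head=0, tail=1, size=1
write(43): buf=[40 43 _ _ _ _], head=0, tail=2, size=2
write(82): buf=[40 43 82 _ _ _], head=0, tail=3, size=3
write(97): buf=[40 43 82 97 _ _], head=0, tail=4, size=4
read(): buf=[_ 43 82 97 _ _], head=1, tail=4, size=3
read(): buf=[_ _ 82 97 _ _], head=2, tail=4, size=2
write(73): buf=[_ _ 82 97 73 _], head=2, tail=5, size=3

Answer: _ _ 82 97 73 _
2
5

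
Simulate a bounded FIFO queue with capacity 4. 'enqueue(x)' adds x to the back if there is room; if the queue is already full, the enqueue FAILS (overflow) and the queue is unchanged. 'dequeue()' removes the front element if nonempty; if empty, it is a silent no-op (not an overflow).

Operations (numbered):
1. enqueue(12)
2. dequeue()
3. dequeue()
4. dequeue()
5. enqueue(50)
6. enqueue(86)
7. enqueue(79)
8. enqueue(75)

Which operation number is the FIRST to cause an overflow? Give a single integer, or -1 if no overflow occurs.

1. enqueue(12): size=1
2. dequeue(): size=0
3. dequeue(): empty, no-op, size=0
4. dequeue(): empty, no-op, size=0
5. enqueue(50): size=1
6. enqueue(86): size=2
7. enqueue(79): size=3
8. enqueue(75): size=4

Answer: -1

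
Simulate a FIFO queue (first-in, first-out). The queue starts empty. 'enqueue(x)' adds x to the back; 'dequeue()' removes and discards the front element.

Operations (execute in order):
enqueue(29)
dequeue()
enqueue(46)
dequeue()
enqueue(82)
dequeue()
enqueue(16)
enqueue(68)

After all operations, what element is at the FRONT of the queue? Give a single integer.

enqueue(29): queue = [29]
dequeue(): queue = []
enqueue(46): queue = [46]
dequeue(): queue = []
enqueue(82): queue = [82]
dequeue(): queue = []
enqueue(16): queue = [16]
enqueue(68): queue = [16, 68]

Answer: 16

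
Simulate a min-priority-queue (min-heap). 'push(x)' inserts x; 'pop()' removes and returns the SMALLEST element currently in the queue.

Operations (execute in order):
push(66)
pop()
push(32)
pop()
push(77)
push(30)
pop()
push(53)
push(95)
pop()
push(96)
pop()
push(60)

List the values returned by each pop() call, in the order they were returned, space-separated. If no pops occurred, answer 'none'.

push(66): heap contents = [66]
pop() → 66: heap contents = []
push(32): heap contents = [32]
pop() → 32: heap contents = []
push(77): heap contents = [77]
push(30): heap contents = [30, 77]
pop() → 30: heap contents = [77]
push(53): heap contents = [53, 77]
push(95): heap contents = [53, 77, 95]
pop() → 53: heap contents = [77, 95]
push(96): heap contents = [77, 95, 96]
pop() → 77: heap contents = [95, 96]
push(60): heap contents = [60, 95, 96]

Answer: 66 32 30 53 77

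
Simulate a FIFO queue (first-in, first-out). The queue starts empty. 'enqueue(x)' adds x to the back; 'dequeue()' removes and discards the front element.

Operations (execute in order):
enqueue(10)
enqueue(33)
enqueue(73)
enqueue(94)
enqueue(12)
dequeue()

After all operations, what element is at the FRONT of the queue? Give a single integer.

Answer: 33

Derivation:
enqueue(10): queue = [10]
enqueue(33): queue = [10, 33]
enqueue(73): queue = [10, 33, 73]
enqueue(94): queue = [10, 33, 73, 94]
enqueue(12): queue = [10, 33, 73, 94, 12]
dequeue(): queue = [33, 73, 94, 12]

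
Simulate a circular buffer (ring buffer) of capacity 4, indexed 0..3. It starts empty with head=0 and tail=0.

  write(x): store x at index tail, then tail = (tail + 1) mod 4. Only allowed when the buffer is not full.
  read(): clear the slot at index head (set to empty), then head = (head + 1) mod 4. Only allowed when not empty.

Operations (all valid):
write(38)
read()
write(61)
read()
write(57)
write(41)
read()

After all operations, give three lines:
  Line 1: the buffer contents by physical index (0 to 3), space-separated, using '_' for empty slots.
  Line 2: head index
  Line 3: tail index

Answer: _ _ _ 41
3
0

Derivation:
write(38): buf=[38 _ _ _], head=0, tail=1, size=1
read(): buf=[_ _ _ _], head=1, tail=1, size=0
write(61): buf=[_ 61 _ _], head=1, tail=2, size=1
read(): buf=[_ _ _ _], head=2, tail=2, size=0
write(57): buf=[_ _ 57 _], head=2, tail=3, size=1
write(41): buf=[_ _ 57 41], head=2, tail=0, size=2
read(): buf=[_ _ _ 41], head=3, tail=0, size=1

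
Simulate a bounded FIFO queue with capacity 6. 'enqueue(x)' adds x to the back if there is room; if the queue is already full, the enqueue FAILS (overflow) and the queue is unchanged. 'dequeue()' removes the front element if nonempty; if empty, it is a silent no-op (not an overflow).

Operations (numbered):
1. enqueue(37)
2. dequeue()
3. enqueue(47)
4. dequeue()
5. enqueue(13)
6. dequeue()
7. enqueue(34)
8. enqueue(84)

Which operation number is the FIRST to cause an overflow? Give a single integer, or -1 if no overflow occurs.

Answer: -1

Derivation:
1. enqueue(37): size=1
2. dequeue(): size=0
3. enqueue(47): size=1
4. dequeue(): size=0
5. enqueue(13): size=1
6. dequeue(): size=0
7. enqueue(34): size=1
8. enqueue(84): size=2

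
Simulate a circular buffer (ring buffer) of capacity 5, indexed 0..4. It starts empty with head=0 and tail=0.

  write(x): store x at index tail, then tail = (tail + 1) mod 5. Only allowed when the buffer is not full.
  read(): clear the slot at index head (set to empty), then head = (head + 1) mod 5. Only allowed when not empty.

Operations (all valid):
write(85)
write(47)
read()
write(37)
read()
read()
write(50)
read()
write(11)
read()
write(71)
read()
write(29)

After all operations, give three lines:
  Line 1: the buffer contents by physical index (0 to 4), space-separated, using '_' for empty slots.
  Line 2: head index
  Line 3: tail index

Answer: _ 29 _ _ _
1
2

Derivation:
write(85): buf=[85 _ _ _ _], head=0, tail=1, size=1
write(47): buf=[85 47 _ _ _], head=0, tail=2, size=2
read(): buf=[_ 47 _ _ _], head=1, tail=2, size=1
write(37): buf=[_ 47 37 _ _], head=1, tail=3, size=2
read(): buf=[_ _ 37 _ _], head=2, tail=3, size=1
read(): buf=[_ _ _ _ _], head=3, tail=3, size=0
write(50): buf=[_ _ _ 50 _], head=3, tail=4, size=1
read(): buf=[_ _ _ _ _], head=4, tail=4, size=0
write(11): buf=[_ _ _ _ 11], head=4, tail=0, size=1
read(): buf=[_ _ _ _ _], head=0, tail=0, size=0
write(71): buf=[71 _ _ _ _], head=0, tail=1, size=1
read(): buf=[_ _ _ _ _], head=1, tail=1, size=0
write(29): buf=[_ 29 _ _ _], head=1, tail=2, size=1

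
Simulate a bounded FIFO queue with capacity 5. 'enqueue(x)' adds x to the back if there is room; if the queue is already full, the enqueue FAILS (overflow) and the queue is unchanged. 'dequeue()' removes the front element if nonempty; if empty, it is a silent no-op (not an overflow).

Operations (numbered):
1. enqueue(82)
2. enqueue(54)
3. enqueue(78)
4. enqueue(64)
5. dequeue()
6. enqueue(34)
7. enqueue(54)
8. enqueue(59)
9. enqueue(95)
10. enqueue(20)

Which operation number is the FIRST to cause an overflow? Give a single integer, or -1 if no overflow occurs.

1. enqueue(82): size=1
2. enqueue(54): size=2
3. enqueue(78): size=3
4. enqueue(64): size=4
5. dequeue(): size=3
6. enqueue(34): size=4
7. enqueue(54): size=5
8. enqueue(59): size=5=cap → OVERFLOW (fail)
9. enqueue(95): size=5=cap → OVERFLOW (fail)
10. enqueue(20): size=5=cap → OVERFLOW (fail)

Answer: 8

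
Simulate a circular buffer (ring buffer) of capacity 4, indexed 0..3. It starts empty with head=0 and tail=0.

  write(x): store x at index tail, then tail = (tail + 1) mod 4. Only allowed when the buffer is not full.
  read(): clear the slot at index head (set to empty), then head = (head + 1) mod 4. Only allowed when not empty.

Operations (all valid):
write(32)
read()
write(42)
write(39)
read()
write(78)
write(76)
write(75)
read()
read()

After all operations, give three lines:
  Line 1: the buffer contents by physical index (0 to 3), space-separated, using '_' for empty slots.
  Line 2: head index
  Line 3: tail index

write(32): buf=[32 _ _ _], head=0, tail=1, size=1
read(): buf=[_ _ _ _], head=1, tail=1, size=0
write(42): buf=[_ 42 _ _], head=1, tail=2, size=1
write(39): buf=[_ 42 39 _], head=1, tail=3, size=2
read(): buf=[_ _ 39 _], head=2, tail=3, size=1
write(78): buf=[_ _ 39 78], head=2, tail=0, size=2
write(76): buf=[76 _ 39 78], head=2, tail=1, size=3
write(75): buf=[76 75 39 78], head=2, tail=2, size=4
read(): buf=[76 75 _ 78], head=3, tail=2, size=3
read(): buf=[76 75 _ _], head=0, tail=2, size=2

Answer: 76 75 _ _
0
2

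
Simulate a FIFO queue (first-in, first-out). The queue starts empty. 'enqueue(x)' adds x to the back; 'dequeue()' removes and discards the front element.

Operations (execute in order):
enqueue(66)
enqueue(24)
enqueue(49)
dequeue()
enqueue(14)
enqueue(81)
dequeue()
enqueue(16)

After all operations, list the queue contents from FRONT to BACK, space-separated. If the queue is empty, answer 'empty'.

Answer: 49 14 81 16

Derivation:
enqueue(66): [66]
enqueue(24): [66, 24]
enqueue(49): [66, 24, 49]
dequeue(): [24, 49]
enqueue(14): [24, 49, 14]
enqueue(81): [24, 49, 14, 81]
dequeue(): [49, 14, 81]
enqueue(16): [49, 14, 81, 16]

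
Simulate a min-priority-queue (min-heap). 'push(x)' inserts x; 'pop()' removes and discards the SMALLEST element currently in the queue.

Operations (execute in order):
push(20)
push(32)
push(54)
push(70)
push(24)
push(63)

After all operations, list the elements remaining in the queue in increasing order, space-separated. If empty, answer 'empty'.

Answer: 20 24 32 54 63 70

Derivation:
push(20): heap contents = [20]
push(32): heap contents = [20, 32]
push(54): heap contents = [20, 32, 54]
push(70): heap contents = [20, 32, 54, 70]
push(24): heap contents = [20, 24, 32, 54, 70]
push(63): heap contents = [20, 24, 32, 54, 63, 70]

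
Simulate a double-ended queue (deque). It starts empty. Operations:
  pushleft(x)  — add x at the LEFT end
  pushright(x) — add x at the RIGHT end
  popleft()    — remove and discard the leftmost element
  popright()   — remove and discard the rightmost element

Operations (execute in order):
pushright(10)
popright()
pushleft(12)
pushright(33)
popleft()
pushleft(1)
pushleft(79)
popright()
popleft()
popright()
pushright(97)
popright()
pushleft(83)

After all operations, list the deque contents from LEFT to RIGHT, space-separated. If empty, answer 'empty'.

pushright(10): [10]
popright(): []
pushleft(12): [12]
pushright(33): [12, 33]
popleft(): [33]
pushleft(1): [1, 33]
pushleft(79): [79, 1, 33]
popright(): [79, 1]
popleft(): [1]
popright(): []
pushright(97): [97]
popright(): []
pushleft(83): [83]

Answer: 83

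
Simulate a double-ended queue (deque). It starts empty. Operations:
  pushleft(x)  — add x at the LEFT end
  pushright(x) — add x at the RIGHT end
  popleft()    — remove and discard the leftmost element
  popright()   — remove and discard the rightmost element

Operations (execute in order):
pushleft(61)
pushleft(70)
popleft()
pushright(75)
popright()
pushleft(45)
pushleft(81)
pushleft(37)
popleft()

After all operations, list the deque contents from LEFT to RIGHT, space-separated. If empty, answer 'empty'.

pushleft(61): [61]
pushleft(70): [70, 61]
popleft(): [61]
pushright(75): [61, 75]
popright(): [61]
pushleft(45): [45, 61]
pushleft(81): [81, 45, 61]
pushleft(37): [37, 81, 45, 61]
popleft(): [81, 45, 61]

Answer: 81 45 61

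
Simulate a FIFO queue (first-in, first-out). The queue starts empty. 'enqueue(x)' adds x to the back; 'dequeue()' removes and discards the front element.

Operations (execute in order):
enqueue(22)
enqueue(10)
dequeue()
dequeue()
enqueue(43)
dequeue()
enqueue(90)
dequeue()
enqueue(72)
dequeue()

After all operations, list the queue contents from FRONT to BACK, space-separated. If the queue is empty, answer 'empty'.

Answer: empty

Derivation:
enqueue(22): [22]
enqueue(10): [22, 10]
dequeue(): [10]
dequeue(): []
enqueue(43): [43]
dequeue(): []
enqueue(90): [90]
dequeue(): []
enqueue(72): [72]
dequeue(): []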